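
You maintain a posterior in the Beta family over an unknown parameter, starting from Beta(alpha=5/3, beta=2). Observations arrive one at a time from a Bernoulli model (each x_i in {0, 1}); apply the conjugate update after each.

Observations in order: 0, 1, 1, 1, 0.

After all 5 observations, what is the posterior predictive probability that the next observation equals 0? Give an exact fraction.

6/13

obs 1: x=0 → posterior Beta(5/3, 3)
obs 2: x=1 → posterior Beta(8/3, 3)
obs 3: x=1 → posterior Beta(11/3, 3)
obs 4: x=1 → posterior Beta(14/3, 3)
obs 5: x=0 → posterior Beta(14/3, 4)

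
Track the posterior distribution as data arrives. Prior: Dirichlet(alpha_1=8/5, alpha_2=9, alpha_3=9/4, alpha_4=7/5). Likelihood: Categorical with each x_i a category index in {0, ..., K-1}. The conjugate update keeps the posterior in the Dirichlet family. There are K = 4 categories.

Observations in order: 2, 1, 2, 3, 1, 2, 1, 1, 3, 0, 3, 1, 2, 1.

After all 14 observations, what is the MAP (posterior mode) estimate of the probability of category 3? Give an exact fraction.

68/485

obs 1: x=2 → posterior Dirichlet(8/5, 9, 13/4, 7/5)
obs 2: x=1 → posterior Dirichlet(8/5, 10, 13/4, 7/5)
obs 3: x=2 → posterior Dirichlet(8/5, 10, 17/4, 7/5)
obs 4: x=3 → posterior Dirichlet(8/5, 10, 17/4, 12/5)
obs 5: x=1 → posterior Dirichlet(8/5, 11, 17/4, 12/5)
obs 6: x=2 → posterior Dirichlet(8/5, 11, 21/4, 12/5)
obs 7: x=1 → posterior Dirichlet(8/5, 12, 21/4, 12/5)
obs 8: x=1 → posterior Dirichlet(8/5, 13, 21/4, 12/5)
obs 9: x=3 → posterior Dirichlet(8/5, 13, 21/4, 17/5)
obs 10: x=0 → posterior Dirichlet(13/5, 13, 21/4, 17/5)
obs 11: x=3 → posterior Dirichlet(13/5, 13, 21/4, 22/5)
obs 12: x=1 → posterior Dirichlet(13/5, 14, 21/4, 22/5)
obs 13: x=2 → posterior Dirichlet(13/5, 14, 25/4, 22/5)
obs 14: x=1 → posterior Dirichlet(13/5, 15, 25/4, 22/5)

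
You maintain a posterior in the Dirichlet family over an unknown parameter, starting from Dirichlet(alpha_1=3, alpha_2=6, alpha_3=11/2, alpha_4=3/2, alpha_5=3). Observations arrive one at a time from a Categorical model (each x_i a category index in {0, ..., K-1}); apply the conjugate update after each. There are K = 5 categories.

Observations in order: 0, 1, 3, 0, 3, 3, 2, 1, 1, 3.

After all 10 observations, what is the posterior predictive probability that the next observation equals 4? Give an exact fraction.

obs 1: x=0 → posterior Dirichlet(4, 6, 11/2, 3/2, 3)
obs 2: x=1 → posterior Dirichlet(4, 7, 11/2, 3/2, 3)
obs 3: x=3 → posterior Dirichlet(4, 7, 11/2, 5/2, 3)
obs 4: x=0 → posterior Dirichlet(5, 7, 11/2, 5/2, 3)
obs 5: x=3 → posterior Dirichlet(5, 7, 11/2, 7/2, 3)
obs 6: x=3 → posterior Dirichlet(5, 7, 11/2, 9/2, 3)
obs 7: x=2 → posterior Dirichlet(5, 7, 13/2, 9/2, 3)
obs 8: x=1 → posterior Dirichlet(5, 8, 13/2, 9/2, 3)
obs 9: x=1 → posterior Dirichlet(5, 9, 13/2, 9/2, 3)
obs 10: x=3 → posterior Dirichlet(5, 9, 13/2, 11/2, 3)

3/29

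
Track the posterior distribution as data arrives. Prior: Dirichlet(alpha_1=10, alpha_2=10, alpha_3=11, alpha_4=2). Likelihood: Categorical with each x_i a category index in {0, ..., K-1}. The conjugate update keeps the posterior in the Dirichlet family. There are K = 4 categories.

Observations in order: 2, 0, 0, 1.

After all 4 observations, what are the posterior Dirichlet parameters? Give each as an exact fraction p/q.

alpha_1=12, alpha_2=11, alpha_3=12, alpha_4=2

obs 1: x=2 → posterior Dirichlet(10, 10, 12, 2)
obs 2: x=0 → posterior Dirichlet(11, 10, 12, 2)
obs 3: x=0 → posterior Dirichlet(12, 10, 12, 2)
obs 4: x=1 → posterior Dirichlet(12, 11, 12, 2)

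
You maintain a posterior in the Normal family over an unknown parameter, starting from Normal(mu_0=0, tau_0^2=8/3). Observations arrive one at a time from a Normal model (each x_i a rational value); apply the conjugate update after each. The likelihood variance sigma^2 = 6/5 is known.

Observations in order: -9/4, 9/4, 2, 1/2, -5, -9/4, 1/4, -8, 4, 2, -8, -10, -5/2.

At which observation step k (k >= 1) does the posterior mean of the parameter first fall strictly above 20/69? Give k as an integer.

obs 1: x=-9/4 → posterior Normal(-45/29, 24/29)
obs 2: x=9/4 → posterior Normal(0, 24/49)
obs 3: x=2 → posterior Normal(40/69, 8/23)
obs 4: x=1/2 → posterior Normal(50/89, 24/89)
obs 5: x=-5 → posterior Normal(-50/109, 24/109)
obs 6: x=-9/4 → posterior Normal(-95/129, 8/43)
obs 7: x=1/4 → posterior Normal(-90/149, 24/149)
obs 8: x=-8 → posterior Normal(-250/169, 24/169)
obs 9: x=4 → posterior Normal(-170/189, 8/63)
obs 10: x=2 → posterior Normal(-130/209, 24/209)
obs 11: x=-8 → posterior Normal(-290/229, 24/229)
obs 12: x=-10 → posterior Normal(-490/249, 8/83)
obs 13: x=-5/2 → posterior Normal(-540/269, 24/269)

k = 3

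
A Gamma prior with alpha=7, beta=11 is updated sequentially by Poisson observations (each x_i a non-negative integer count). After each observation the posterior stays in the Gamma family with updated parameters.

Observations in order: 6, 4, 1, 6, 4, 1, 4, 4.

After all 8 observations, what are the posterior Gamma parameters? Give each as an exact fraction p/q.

alpha=37, beta=19

obs 1: x=6 → posterior Gamma(13, 12)
obs 2: x=4 → posterior Gamma(17, 13)
obs 3: x=1 → posterior Gamma(18, 14)
obs 4: x=6 → posterior Gamma(24, 15)
obs 5: x=4 → posterior Gamma(28, 16)
obs 6: x=1 → posterior Gamma(29, 17)
obs 7: x=4 → posterior Gamma(33, 18)
obs 8: x=4 → posterior Gamma(37, 19)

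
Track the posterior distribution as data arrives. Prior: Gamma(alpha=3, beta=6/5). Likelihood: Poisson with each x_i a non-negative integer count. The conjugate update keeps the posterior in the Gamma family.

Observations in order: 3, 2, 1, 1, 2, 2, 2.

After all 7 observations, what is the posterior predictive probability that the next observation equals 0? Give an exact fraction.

63759030914653054346432641/401906756202069927458308096

obs 1: x=3 → posterior Gamma(6, 11/5)
obs 2: x=2 → posterior Gamma(8, 16/5)
obs 3: x=1 → posterior Gamma(9, 21/5)
obs 4: x=1 → posterior Gamma(10, 26/5)
obs 5: x=2 → posterior Gamma(12, 31/5)
obs 6: x=2 → posterior Gamma(14, 36/5)
obs 7: x=2 → posterior Gamma(16, 41/5)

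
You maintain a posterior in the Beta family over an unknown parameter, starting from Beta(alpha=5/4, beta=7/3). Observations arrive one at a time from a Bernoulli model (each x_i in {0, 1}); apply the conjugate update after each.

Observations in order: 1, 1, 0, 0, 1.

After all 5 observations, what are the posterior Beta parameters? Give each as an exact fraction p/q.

obs 1: x=1 → posterior Beta(9/4, 7/3)
obs 2: x=1 → posterior Beta(13/4, 7/3)
obs 3: x=0 → posterior Beta(13/4, 10/3)
obs 4: x=0 → posterior Beta(13/4, 13/3)
obs 5: x=1 → posterior Beta(17/4, 13/3)

alpha=17/4, beta=13/3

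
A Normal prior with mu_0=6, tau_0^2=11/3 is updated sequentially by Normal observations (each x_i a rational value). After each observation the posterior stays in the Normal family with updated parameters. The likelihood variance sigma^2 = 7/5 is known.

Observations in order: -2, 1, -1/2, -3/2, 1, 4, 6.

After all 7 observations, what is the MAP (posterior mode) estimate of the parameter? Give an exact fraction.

obs 1: x=-2 → posterior Normal(4/19, 77/76)
obs 2: x=1 → posterior Normal(71/131, 77/131)
obs 3: x=-1/2 → posterior Normal(29/124, 77/186)
obs 4: x=-3/2 → posterior Normal(-39/241, 77/241)
obs 5: x=1 → posterior Normal(2/37, 77/296)
obs 6: x=4 → posterior Normal(236/351, 77/351)
obs 7: x=6 → posterior Normal(283/203, 11/58)

283/203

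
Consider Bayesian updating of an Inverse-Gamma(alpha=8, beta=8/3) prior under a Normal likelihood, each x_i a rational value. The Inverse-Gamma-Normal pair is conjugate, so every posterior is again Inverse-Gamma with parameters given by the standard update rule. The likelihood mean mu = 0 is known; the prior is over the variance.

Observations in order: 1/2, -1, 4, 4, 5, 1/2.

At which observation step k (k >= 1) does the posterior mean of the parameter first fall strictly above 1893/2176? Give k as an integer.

obs 1: x=1/2 → posterior Inverse-Gamma(17/2, 67/24)
obs 2: x=-1 → posterior Inverse-Gamma(9, 79/24)
obs 3: x=4 → posterior Inverse-Gamma(19/2, 271/24)
obs 4: x=4 → posterior Inverse-Gamma(10, 463/24)
obs 5: x=5 → posterior Inverse-Gamma(21/2, 763/24)
obs 6: x=1/2 → posterior Inverse-Gamma(11, 383/12)

k = 3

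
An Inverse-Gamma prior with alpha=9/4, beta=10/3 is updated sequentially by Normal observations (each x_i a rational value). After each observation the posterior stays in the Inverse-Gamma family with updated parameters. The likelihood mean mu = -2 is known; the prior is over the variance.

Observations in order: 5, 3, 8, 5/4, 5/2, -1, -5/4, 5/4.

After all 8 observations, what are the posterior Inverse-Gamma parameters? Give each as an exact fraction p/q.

obs 1: x=5 → posterior Inverse-Gamma(11/4, 167/6)
obs 2: x=3 → posterior Inverse-Gamma(13/4, 121/3)
obs 3: x=8 → posterior Inverse-Gamma(15/4, 271/3)
obs 4: x=5/4 → posterior Inverse-Gamma(17/4, 9179/96)
obs 5: x=5/2 → posterior Inverse-Gamma(19/4, 10151/96)
obs 6: x=-1 → posterior Inverse-Gamma(21/4, 10199/96)
obs 7: x=-5/4 → posterior Inverse-Gamma(23/4, 5113/48)
obs 8: x=5/4 → posterior Inverse-Gamma(25/4, 10733/96)

alpha=25/4, beta=10733/96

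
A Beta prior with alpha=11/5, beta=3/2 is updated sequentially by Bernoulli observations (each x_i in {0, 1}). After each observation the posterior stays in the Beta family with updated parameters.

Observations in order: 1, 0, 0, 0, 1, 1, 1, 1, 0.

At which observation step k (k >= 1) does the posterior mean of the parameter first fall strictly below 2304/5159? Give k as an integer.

k = 4

obs 1: x=1 → posterior Beta(16/5, 3/2)
obs 2: x=0 → posterior Beta(16/5, 5/2)
obs 3: x=0 → posterior Beta(16/5, 7/2)
obs 4: x=0 → posterior Beta(16/5, 9/2)
obs 5: x=1 → posterior Beta(21/5, 9/2)
obs 6: x=1 → posterior Beta(26/5, 9/2)
obs 7: x=1 → posterior Beta(31/5, 9/2)
obs 8: x=1 → posterior Beta(36/5, 9/2)
obs 9: x=0 → posterior Beta(36/5, 11/2)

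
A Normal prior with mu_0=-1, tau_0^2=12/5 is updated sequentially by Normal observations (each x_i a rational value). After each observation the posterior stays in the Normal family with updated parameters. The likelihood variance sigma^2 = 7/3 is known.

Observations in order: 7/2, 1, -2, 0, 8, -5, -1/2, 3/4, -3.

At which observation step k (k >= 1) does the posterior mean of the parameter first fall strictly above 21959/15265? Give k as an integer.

k = 5

obs 1: x=7/2 → posterior Normal(91/71, 84/71)
obs 2: x=1 → posterior Normal(127/107, 84/107)
obs 3: x=-2 → posterior Normal(5/13, 84/143)
obs 4: x=0 → posterior Normal(55/179, 84/179)
obs 5: x=8 → posterior Normal(343/215, 84/215)
obs 6: x=-5 → posterior Normal(163/251, 84/251)
obs 7: x=-1/2 → posterior Normal(145/287, 12/41)
obs 8: x=3/4 → posterior Normal(172/323, 84/323)
obs 9: x=-3 → posterior Normal(64/359, 84/359)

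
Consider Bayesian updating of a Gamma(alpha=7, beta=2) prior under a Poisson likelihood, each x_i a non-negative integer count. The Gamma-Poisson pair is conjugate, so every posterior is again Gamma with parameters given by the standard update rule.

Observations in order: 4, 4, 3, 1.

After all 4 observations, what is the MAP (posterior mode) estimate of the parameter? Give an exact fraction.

obs 1: x=4 → posterior Gamma(11, 3)
obs 2: x=4 → posterior Gamma(15, 4)
obs 3: x=3 → posterior Gamma(18, 5)
obs 4: x=1 → posterior Gamma(19, 6)

3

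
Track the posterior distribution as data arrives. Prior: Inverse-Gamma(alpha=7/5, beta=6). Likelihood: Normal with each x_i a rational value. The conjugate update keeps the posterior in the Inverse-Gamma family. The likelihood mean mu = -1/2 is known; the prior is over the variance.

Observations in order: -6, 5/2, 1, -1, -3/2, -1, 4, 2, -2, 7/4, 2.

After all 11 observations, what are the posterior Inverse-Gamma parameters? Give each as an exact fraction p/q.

alpha=69/10, beta=1521/32

obs 1: x=-6 → posterior Inverse-Gamma(19/10, 169/8)
obs 2: x=5/2 → posterior Inverse-Gamma(12/5, 205/8)
obs 3: x=1 → posterior Inverse-Gamma(29/10, 107/4)
obs 4: x=-1 → posterior Inverse-Gamma(17/5, 215/8)
obs 5: x=-3/2 → posterior Inverse-Gamma(39/10, 219/8)
obs 6: x=-1 → posterior Inverse-Gamma(22/5, 55/2)
obs 7: x=4 → posterior Inverse-Gamma(49/10, 301/8)
obs 8: x=2 → posterior Inverse-Gamma(27/5, 163/4)
obs 9: x=-2 → posterior Inverse-Gamma(59/10, 335/8)
obs 10: x=7/4 → posterior Inverse-Gamma(32/5, 1421/32)
obs 11: x=2 → posterior Inverse-Gamma(69/10, 1521/32)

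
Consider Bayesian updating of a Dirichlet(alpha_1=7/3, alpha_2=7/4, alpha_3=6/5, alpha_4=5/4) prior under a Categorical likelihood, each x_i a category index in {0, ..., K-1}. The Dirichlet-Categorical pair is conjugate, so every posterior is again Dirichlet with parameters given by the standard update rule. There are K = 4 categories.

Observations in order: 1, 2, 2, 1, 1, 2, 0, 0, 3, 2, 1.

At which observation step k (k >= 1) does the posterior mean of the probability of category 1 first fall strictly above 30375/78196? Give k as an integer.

k = 5

obs 1: x=1 → posterior Dirichlet(7/3, 11/4, 6/5, 5/4)
obs 2: x=2 → posterior Dirichlet(7/3, 11/4, 11/5, 5/4)
obs 3: x=2 → posterior Dirichlet(7/3, 11/4, 16/5, 5/4)
obs 4: x=1 → posterior Dirichlet(7/3, 15/4, 16/5, 5/4)
obs 5: x=1 → posterior Dirichlet(7/3, 19/4, 16/5, 5/4)
obs 6: x=2 → posterior Dirichlet(7/3, 19/4, 21/5, 5/4)
obs 7: x=0 → posterior Dirichlet(10/3, 19/4, 21/5, 5/4)
obs 8: x=0 → posterior Dirichlet(13/3, 19/4, 21/5, 5/4)
obs 9: x=3 → posterior Dirichlet(13/3, 19/4, 21/5, 9/4)
obs 10: x=2 → posterior Dirichlet(13/3, 19/4, 26/5, 9/4)
obs 11: x=1 → posterior Dirichlet(13/3, 23/4, 26/5, 9/4)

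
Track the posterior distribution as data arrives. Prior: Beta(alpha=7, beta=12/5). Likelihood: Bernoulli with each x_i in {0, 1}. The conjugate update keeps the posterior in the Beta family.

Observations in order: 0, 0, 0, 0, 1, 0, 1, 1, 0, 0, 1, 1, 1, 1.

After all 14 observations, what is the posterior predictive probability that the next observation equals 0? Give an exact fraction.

obs 1: x=0 → posterior Beta(7, 17/5)
obs 2: x=0 → posterior Beta(7, 22/5)
obs 3: x=0 → posterior Beta(7, 27/5)
obs 4: x=0 → posterior Beta(7, 32/5)
obs 5: x=1 → posterior Beta(8, 32/5)
obs 6: x=0 → posterior Beta(8, 37/5)
obs 7: x=1 → posterior Beta(9, 37/5)
obs 8: x=1 → posterior Beta(10, 37/5)
obs 9: x=0 → posterior Beta(10, 42/5)
obs 10: x=0 → posterior Beta(10, 47/5)
obs 11: x=1 → posterior Beta(11, 47/5)
obs 12: x=1 → posterior Beta(12, 47/5)
obs 13: x=1 → posterior Beta(13, 47/5)
obs 14: x=1 → posterior Beta(14, 47/5)

47/117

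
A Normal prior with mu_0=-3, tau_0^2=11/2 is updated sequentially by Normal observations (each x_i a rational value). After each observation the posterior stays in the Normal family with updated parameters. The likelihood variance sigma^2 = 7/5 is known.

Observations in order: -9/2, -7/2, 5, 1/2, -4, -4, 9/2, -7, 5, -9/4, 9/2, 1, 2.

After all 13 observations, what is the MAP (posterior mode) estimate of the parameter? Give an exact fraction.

-773/2916

obs 1: x=-9/2 → posterior Normal(-193/46, 77/69)
obs 2: x=-7/2 → posterior Normal(-241/62, 77/124)
obs 3: x=5 → posterior Normal(-207/179, 77/179)
obs 4: x=1/2 → posterior Normal(-359/468, 77/234)
obs 5: x=-4 → posterior Normal(-47/34, 77/289)
obs 6: x=-4 → posterior Normal(-1239/688, 77/344)
obs 7: x=9/2 → posterior Normal(-124/133, 11/57)
obs 8: x=-7 → posterior Normal(-757/454, 77/454)
obs 9: x=5 → posterior Normal(-482/509, 77/509)
obs 10: x=-9/4 → posterior Normal(-2423/2256, 77/564)
obs 11: x=9/2 → posterior Normal(-1433/2476, 77/619)
obs 12: x=1 → posterior Normal(-1213/2696, 77/674)
obs 13: x=2 → posterior Normal(-773/2916, 77/729)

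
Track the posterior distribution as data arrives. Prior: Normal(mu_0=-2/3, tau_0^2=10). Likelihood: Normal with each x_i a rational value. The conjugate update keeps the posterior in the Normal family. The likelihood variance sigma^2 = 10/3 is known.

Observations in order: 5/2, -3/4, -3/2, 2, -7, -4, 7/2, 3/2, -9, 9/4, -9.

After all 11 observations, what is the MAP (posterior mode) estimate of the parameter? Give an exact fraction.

-355/204

obs 1: x=5/2 → posterior Normal(41/24, 5/2)
obs 2: x=-3/4 → posterior Normal(55/84, 10/7)
obs 3: x=-3/2 → posterior Normal(1/120, 1)
obs 4: x=2 → posterior Normal(73/156, 10/13)
obs 5: x=-7 → posterior Normal(-179/192, 5/8)
obs 6: x=-4 → posterior Normal(-17/12, 10/19)
obs 7: x=7/2 → posterior Normal(-197/264, 5/11)
obs 8: x=3/2 → posterior Normal(-143/300, 2/5)
obs 9: x=-9 → posterior Normal(-467/336, 5/14)
obs 10: x=9/4 → posterior Normal(-193/186, 10/31)
obs 11: x=-9 → posterior Normal(-355/204, 5/17)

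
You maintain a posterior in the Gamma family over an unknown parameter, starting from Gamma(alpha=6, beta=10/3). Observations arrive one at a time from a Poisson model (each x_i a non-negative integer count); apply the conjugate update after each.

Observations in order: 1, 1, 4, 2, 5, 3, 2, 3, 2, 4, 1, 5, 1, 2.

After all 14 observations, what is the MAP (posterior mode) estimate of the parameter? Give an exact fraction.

obs 1: x=1 → posterior Gamma(7, 13/3)
obs 2: x=1 → posterior Gamma(8, 16/3)
obs 3: x=4 → posterior Gamma(12, 19/3)
obs 4: x=2 → posterior Gamma(14, 22/3)
obs 5: x=5 → posterior Gamma(19, 25/3)
obs 6: x=3 → posterior Gamma(22, 28/3)
obs 7: x=2 → posterior Gamma(24, 31/3)
obs 8: x=3 → posterior Gamma(27, 34/3)
obs 9: x=2 → posterior Gamma(29, 37/3)
obs 10: x=4 → posterior Gamma(33, 40/3)
obs 11: x=1 → posterior Gamma(34, 43/3)
obs 12: x=5 → posterior Gamma(39, 46/3)
obs 13: x=1 → posterior Gamma(40, 49/3)
obs 14: x=2 → posterior Gamma(42, 52/3)

123/52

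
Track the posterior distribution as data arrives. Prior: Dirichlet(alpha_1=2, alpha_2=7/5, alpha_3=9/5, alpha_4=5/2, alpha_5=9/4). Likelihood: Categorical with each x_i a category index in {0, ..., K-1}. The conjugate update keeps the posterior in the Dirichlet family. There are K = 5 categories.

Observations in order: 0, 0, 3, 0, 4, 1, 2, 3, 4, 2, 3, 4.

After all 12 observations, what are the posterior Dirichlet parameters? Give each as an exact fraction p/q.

alpha_1=5, alpha_2=12/5, alpha_3=19/5, alpha_4=11/2, alpha_5=21/4

obs 1: x=0 → posterior Dirichlet(3, 7/5, 9/5, 5/2, 9/4)
obs 2: x=0 → posterior Dirichlet(4, 7/5, 9/5, 5/2, 9/4)
obs 3: x=3 → posterior Dirichlet(4, 7/5, 9/5, 7/2, 9/4)
obs 4: x=0 → posterior Dirichlet(5, 7/5, 9/5, 7/2, 9/4)
obs 5: x=4 → posterior Dirichlet(5, 7/5, 9/5, 7/2, 13/4)
obs 6: x=1 → posterior Dirichlet(5, 12/5, 9/5, 7/2, 13/4)
obs 7: x=2 → posterior Dirichlet(5, 12/5, 14/5, 7/2, 13/4)
obs 8: x=3 → posterior Dirichlet(5, 12/5, 14/5, 9/2, 13/4)
obs 9: x=4 → posterior Dirichlet(5, 12/5, 14/5, 9/2, 17/4)
obs 10: x=2 → posterior Dirichlet(5, 12/5, 19/5, 9/2, 17/4)
obs 11: x=3 → posterior Dirichlet(5, 12/5, 19/5, 11/2, 17/4)
obs 12: x=4 → posterior Dirichlet(5, 12/5, 19/5, 11/2, 21/4)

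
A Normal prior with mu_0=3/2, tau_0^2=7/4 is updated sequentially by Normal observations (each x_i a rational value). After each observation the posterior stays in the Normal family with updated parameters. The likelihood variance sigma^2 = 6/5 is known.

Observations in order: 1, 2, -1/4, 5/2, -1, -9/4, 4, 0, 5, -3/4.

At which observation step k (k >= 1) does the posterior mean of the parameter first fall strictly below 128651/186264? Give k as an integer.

obs 1: x=1 → posterior Normal(71/59, 42/59)
obs 2: x=2 → posterior Normal(3/2, 21/47)
obs 3: x=-1/4 → posterior Normal(529/516, 14/43)
obs 4: x=5/2 → posterior Normal(879/656, 21/82)
obs 5: x=-1 → posterior Normal(739/796, 42/199)
obs 6: x=-9/4 → posterior Normal(53/117, 7/39)
obs 7: x=4 → posterior Normal(246/269, 42/269)
obs 8: x=0 → posterior Normal(123/152, 21/152)
obs 9: x=5 → posterior Normal(421/339, 14/113)
obs 10: x=-3/4 → posterior Normal(1579/1496, 21/187)

k = 6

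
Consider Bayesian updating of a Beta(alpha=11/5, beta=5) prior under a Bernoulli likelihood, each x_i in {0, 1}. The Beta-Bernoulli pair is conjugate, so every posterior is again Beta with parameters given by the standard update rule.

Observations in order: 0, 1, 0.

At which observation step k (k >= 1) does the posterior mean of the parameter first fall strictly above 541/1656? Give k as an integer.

obs 1: x=0 → posterior Beta(11/5, 6)
obs 2: x=1 → posterior Beta(16/5, 6)
obs 3: x=0 → posterior Beta(16/5, 7)

k = 2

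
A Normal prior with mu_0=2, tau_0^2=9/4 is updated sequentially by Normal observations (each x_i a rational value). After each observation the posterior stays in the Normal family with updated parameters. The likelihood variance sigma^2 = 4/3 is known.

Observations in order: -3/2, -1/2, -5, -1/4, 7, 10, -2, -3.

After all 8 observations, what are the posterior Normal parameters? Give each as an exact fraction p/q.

mu_0=641/928, tau_0^2=9/58

obs 1: x=-3/2 → posterior Normal(-17/86, 36/43)
obs 2: x=-1/2 → posterior Normal(-11/35, 18/35)
obs 3: x=-5 → posterior Normal(-157/97, 36/97)
obs 4: x=-1/4 → posterior Normal(-655/496, 9/31)
obs 5: x=7 → posterior Normal(101/604, 36/151)
obs 6: x=10 → posterior Normal(1181/712, 18/89)
obs 7: x=-2 → posterior Normal(193/164, 36/205)
obs 8: x=-3 → posterior Normal(641/928, 9/58)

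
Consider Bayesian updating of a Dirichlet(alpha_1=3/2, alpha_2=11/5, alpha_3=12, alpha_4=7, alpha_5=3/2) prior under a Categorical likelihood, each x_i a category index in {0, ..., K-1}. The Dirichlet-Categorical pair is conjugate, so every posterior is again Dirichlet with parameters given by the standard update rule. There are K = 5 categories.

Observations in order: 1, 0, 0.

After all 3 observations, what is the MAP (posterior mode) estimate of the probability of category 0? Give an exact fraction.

25/222

obs 1: x=1 → posterior Dirichlet(3/2, 16/5, 12, 7, 3/2)
obs 2: x=0 → posterior Dirichlet(5/2, 16/5, 12, 7, 3/2)
obs 3: x=0 → posterior Dirichlet(7/2, 16/5, 12, 7, 3/2)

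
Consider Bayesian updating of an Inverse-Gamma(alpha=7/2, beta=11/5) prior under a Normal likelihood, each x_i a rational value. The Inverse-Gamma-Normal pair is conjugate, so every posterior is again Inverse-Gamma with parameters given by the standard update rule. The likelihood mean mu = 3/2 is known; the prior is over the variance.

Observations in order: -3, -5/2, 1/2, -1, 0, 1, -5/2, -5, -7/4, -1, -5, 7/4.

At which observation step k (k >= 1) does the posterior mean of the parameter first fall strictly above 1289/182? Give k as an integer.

k = 8

obs 1: x=-3 → posterior Inverse-Gamma(4, 493/40)
obs 2: x=-5/2 → posterior Inverse-Gamma(9/2, 813/40)
obs 3: x=1/2 → posterior Inverse-Gamma(5, 833/40)
obs 4: x=-1 → posterior Inverse-Gamma(11/2, 479/20)
obs 5: x=0 → posterior Inverse-Gamma(6, 1003/40)
obs 6: x=1 → posterior Inverse-Gamma(13/2, 126/5)
obs 7: x=-5/2 → posterior Inverse-Gamma(7, 166/5)
obs 8: x=-5 → posterior Inverse-Gamma(15/2, 2173/40)
obs 9: x=-7/4 → posterior Inverse-Gamma(8, 9537/160)
obs 10: x=-1 → posterior Inverse-Gamma(17/2, 10037/160)
obs 11: x=-5 → posterior Inverse-Gamma(9, 13417/160)
obs 12: x=7/4 → posterior Inverse-Gamma(19/2, 6711/80)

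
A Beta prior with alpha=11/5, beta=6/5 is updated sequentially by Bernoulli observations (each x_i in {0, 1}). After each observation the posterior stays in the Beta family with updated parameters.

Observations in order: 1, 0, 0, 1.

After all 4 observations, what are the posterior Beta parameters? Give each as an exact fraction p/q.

alpha=21/5, beta=16/5

obs 1: x=1 → posterior Beta(16/5, 6/5)
obs 2: x=0 → posterior Beta(16/5, 11/5)
obs 3: x=0 → posterior Beta(16/5, 16/5)
obs 4: x=1 → posterior Beta(21/5, 16/5)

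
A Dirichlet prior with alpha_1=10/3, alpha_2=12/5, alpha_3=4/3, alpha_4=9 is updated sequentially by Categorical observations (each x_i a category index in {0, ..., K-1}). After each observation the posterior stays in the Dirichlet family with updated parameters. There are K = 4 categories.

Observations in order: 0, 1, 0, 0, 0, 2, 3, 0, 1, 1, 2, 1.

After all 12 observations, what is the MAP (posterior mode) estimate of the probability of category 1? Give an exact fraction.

81/361

obs 1: x=0 → posterior Dirichlet(13/3, 12/5, 4/3, 9)
obs 2: x=1 → posterior Dirichlet(13/3, 17/5, 4/3, 9)
obs 3: x=0 → posterior Dirichlet(16/3, 17/5, 4/3, 9)
obs 4: x=0 → posterior Dirichlet(19/3, 17/5, 4/3, 9)
obs 5: x=0 → posterior Dirichlet(22/3, 17/5, 4/3, 9)
obs 6: x=2 → posterior Dirichlet(22/3, 17/5, 7/3, 9)
obs 7: x=3 → posterior Dirichlet(22/3, 17/5, 7/3, 10)
obs 8: x=0 → posterior Dirichlet(25/3, 17/5, 7/3, 10)
obs 9: x=1 → posterior Dirichlet(25/3, 22/5, 7/3, 10)
obs 10: x=1 → posterior Dirichlet(25/3, 27/5, 7/3, 10)
obs 11: x=2 → posterior Dirichlet(25/3, 27/5, 10/3, 10)
obs 12: x=1 → posterior Dirichlet(25/3, 32/5, 10/3, 10)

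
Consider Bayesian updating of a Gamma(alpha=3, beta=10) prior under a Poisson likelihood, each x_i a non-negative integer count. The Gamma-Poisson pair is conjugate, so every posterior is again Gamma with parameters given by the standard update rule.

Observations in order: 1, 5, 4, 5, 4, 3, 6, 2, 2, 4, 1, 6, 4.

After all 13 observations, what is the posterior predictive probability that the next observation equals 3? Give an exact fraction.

obs 1: x=1 → posterior Gamma(4, 11)
obs 2: x=5 → posterior Gamma(9, 12)
obs 3: x=4 → posterior Gamma(13, 13)
obs 4: x=5 → posterior Gamma(18, 14)
obs 5: x=4 → posterior Gamma(22, 15)
obs 6: x=3 → posterior Gamma(25, 16)
obs 7: x=6 → posterior Gamma(31, 17)
obs 8: x=2 → posterior Gamma(33, 18)
obs 9: x=2 → posterior Gamma(35, 19)
obs 10: x=4 → posterior Gamma(39, 20)
obs 11: x=1 → posterior Gamma(40, 21)
obs 12: x=6 → posterior Gamma(46, 22)
obs 13: x=4 → posterior Gamma(50, 23)

674099621422103495899263399287108948277979203208041530766829709271450725/3541080660012684953381903968275458489194003607749131455614861074241683456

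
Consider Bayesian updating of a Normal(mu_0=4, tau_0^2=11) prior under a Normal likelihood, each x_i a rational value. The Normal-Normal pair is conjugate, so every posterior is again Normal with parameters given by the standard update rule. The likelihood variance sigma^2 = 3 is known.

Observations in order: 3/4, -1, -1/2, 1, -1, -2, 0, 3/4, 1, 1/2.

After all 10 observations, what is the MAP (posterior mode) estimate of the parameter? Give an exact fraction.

obs 1: x=3/4 → posterior Normal(81/56, 33/14)
obs 2: x=-1 → posterior Normal(37/100, 33/25)
obs 3: x=-1/2 → posterior Normal(5/48, 11/12)
obs 4: x=1 → posterior Normal(59/188, 33/47)
obs 5: x=-1 → posterior Normal(15/232, 33/58)
obs 6: x=-2 → posterior Normal(-73/276, 11/23)
obs 7: x=0 → posterior Normal(-73/320, 33/80)
obs 8: x=3/4 → posterior Normal(-10/91, 33/91)
obs 9: x=1 → posterior Normal(1/102, 11/34)
obs 10: x=1/2 → posterior Normal(13/226, 33/113)

13/226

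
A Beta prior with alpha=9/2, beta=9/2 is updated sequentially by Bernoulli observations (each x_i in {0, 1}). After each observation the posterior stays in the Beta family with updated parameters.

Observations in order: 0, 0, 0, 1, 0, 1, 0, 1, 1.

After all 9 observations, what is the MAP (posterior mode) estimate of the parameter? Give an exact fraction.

obs 1: x=0 → posterior Beta(9/2, 11/2)
obs 2: x=0 → posterior Beta(9/2, 13/2)
obs 3: x=0 → posterior Beta(9/2, 15/2)
obs 4: x=1 → posterior Beta(11/2, 15/2)
obs 5: x=0 → posterior Beta(11/2, 17/2)
obs 6: x=1 → posterior Beta(13/2, 17/2)
obs 7: x=0 → posterior Beta(13/2, 19/2)
obs 8: x=1 → posterior Beta(15/2, 19/2)
obs 9: x=1 → posterior Beta(17/2, 19/2)

15/32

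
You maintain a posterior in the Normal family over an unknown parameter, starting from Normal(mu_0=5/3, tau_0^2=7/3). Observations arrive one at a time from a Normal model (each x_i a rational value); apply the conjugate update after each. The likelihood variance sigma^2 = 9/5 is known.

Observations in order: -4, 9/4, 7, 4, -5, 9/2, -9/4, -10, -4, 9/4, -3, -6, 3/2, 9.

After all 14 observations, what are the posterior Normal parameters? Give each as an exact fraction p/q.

mu_0=-345/2068, tau_0^2=63/517

obs 1: x=-4 → posterior Normal(-95/62, 63/62)
obs 2: x=9/4 → posterior Normal(-65/388, 63/97)
obs 3: x=7 → posterior Normal(305/176, 21/44)
obs 4: x=4 → posterior Normal(1475/668, 63/167)
obs 5: x=-5 → posterior Normal(775/808, 63/202)
obs 6: x=9/2 → posterior Normal(1405/948, 21/79)
obs 7: x=-9/4 → posterior Normal(545/544, 63/272)
obs 8: x=-10 → posterior Normal(-155/614, 63/307)
obs 9: x=-4 → posterior Normal(-145/228, 7/38)
obs 10: x=9/4 → posterior Normal(-555/1508, 63/377)
obs 11: x=-3 → posterior Normal(-975/1648, 63/412)
obs 12: x=-6 → posterior Normal(-605/596, 21/149)
obs 13: x=3/2 → posterior Normal(-1605/1928, 63/482)
obs 14: x=9 → posterior Normal(-345/2068, 63/517)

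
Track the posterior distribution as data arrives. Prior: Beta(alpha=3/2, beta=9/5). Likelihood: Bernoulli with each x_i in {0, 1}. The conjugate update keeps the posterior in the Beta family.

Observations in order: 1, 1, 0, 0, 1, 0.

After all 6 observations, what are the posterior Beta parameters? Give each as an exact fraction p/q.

alpha=9/2, beta=24/5

obs 1: x=1 → posterior Beta(5/2, 9/5)
obs 2: x=1 → posterior Beta(7/2, 9/5)
obs 3: x=0 → posterior Beta(7/2, 14/5)
obs 4: x=0 → posterior Beta(7/2, 19/5)
obs 5: x=1 → posterior Beta(9/2, 19/5)
obs 6: x=0 → posterior Beta(9/2, 24/5)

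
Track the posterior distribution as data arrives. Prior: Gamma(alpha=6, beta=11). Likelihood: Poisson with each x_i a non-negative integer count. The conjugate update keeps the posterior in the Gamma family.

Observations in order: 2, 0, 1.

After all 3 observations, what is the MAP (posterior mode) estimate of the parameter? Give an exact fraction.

obs 1: x=2 → posterior Gamma(8, 12)
obs 2: x=0 → posterior Gamma(8, 13)
obs 3: x=1 → posterior Gamma(9, 14)

4/7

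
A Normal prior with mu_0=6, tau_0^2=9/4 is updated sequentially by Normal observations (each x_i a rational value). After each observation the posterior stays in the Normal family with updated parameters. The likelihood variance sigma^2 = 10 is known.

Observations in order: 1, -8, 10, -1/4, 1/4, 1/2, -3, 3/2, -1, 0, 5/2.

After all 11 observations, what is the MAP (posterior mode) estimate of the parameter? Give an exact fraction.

543/278

obs 1: x=1 → posterior Normal(249/49, 90/49)
obs 2: x=-8 → posterior Normal(177/58, 45/29)
obs 3: x=10 → posterior Normal(267/67, 90/67)
obs 4: x=-1/4 → posterior Normal(1059/304, 45/38)
obs 5: x=1/4 → posterior Normal(267/85, 18/17)
obs 6: x=1/2 → posterior Normal(543/188, 45/47)
obs 7: x=-3 → posterior Normal(489/206, 90/103)
obs 8: x=3/2 → posterior Normal(129/56, 45/56)
obs 9: x=-1 → posterior Normal(249/121, 90/121)
obs 10: x=0 → posterior Normal(249/130, 9/13)
obs 11: x=5/2 → posterior Normal(543/278, 90/139)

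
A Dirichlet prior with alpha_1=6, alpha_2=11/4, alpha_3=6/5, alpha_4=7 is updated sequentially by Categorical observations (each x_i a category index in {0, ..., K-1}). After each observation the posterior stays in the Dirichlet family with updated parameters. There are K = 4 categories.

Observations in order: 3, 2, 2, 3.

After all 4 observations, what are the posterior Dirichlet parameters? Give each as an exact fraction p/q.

alpha_1=6, alpha_2=11/4, alpha_3=16/5, alpha_4=9

obs 1: x=3 → posterior Dirichlet(6, 11/4, 6/5, 8)
obs 2: x=2 → posterior Dirichlet(6, 11/4, 11/5, 8)
obs 3: x=2 → posterior Dirichlet(6, 11/4, 16/5, 8)
obs 4: x=3 → posterior Dirichlet(6, 11/4, 16/5, 9)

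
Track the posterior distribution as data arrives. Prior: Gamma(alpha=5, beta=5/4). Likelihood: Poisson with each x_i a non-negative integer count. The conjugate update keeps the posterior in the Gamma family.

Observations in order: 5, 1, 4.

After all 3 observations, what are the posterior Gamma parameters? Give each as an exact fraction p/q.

obs 1: x=5 → posterior Gamma(10, 9/4)
obs 2: x=1 → posterior Gamma(11, 13/4)
obs 3: x=4 → posterior Gamma(15, 17/4)

alpha=15, beta=17/4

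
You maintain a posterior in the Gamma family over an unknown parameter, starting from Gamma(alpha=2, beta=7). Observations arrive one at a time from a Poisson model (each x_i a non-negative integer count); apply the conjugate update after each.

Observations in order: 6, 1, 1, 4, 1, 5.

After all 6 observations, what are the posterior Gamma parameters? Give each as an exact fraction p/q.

obs 1: x=6 → posterior Gamma(8, 8)
obs 2: x=1 → posterior Gamma(9, 9)
obs 3: x=1 → posterior Gamma(10, 10)
obs 4: x=4 → posterior Gamma(14, 11)
obs 5: x=1 → posterior Gamma(15, 12)
obs 6: x=5 → posterior Gamma(20, 13)

alpha=20, beta=13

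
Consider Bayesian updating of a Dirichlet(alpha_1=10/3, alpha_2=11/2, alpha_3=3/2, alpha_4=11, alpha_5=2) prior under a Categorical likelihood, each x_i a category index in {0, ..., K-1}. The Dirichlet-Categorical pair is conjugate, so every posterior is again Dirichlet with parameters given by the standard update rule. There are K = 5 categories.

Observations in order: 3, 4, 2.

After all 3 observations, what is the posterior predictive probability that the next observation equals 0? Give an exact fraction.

obs 1: x=3 → posterior Dirichlet(10/3, 11/2, 3/2, 12, 2)
obs 2: x=4 → posterior Dirichlet(10/3, 11/2, 3/2, 12, 3)
obs 3: x=2 → posterior Dirichlet(10/3, 11/2, 5/2, 12, 3)

10/79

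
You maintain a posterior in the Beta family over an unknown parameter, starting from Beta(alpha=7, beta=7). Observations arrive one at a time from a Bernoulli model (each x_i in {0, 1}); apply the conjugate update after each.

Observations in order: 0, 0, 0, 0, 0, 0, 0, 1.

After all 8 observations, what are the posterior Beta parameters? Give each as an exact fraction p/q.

obs 1: x=0 → posterior Beta(7, 8)
obs 2: x=0 → posterior Beta(7, 9)
obs 3: x=0 → posterior Beta(7, 10)
obs 4: x=0 → posterior Beta(7, 11)
obs 5: x=0 → posterior Beta(7, 12)
obs 6: x=0 → posterior Beta(7, 13)
obs 7: x=0 → posterior Beta(7, 14)
obs 8: x=1 → posterior Beta(8, 14)

alpha=8, beta=14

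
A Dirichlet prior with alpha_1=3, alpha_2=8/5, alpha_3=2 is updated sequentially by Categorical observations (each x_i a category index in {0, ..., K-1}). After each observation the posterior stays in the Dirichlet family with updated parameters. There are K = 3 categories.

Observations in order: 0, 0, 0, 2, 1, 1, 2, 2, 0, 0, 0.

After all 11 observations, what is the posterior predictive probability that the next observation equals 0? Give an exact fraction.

obs 1: x=0 → posterior Dirichlet(4, 8/5, 2)
obs 2: x=0 → posterior Dirichlet(5, 8/5, 2)
obs 3: x=0 → posterior Dirichlet(6, 8/5, 2)
obs 4: x=2 → posterior Dirichlet(6, 8/5, 3)
obs 5: x=1 → posterior Dirichlet(6, 13/5, 3)
obs 6: x=1 → posterior Dirichlet(6, 18/5, 3)
obs 7: x=2 → posterior Dirichlet(6, 18/5, 4)
obs 8: x=2 → posterior Dirichlet(6, 18/5, 5)
obs 9: x=0 → posterior Dirichlet(7, 18/5, 5)
obs 10: x=0 → posterior Dirichlet(8, 18/5, 5)
obs 11: x=0 → posterior Dirichlet(9, 18/5, 5)

45/88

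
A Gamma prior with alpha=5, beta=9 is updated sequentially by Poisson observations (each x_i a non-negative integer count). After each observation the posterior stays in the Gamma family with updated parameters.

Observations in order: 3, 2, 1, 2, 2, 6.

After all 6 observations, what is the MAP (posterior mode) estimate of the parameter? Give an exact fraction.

obs 1: x=3 → posterior Gamma(8, 10)
obs 2: x=2 → posterior Gamma(10, 11)
obs 3: x=1 → posterior Gamma(11, 12)
obs 4: x=2 → posterior Gamma(13, 13)
obs 5: x=2 → posterior Gamma(15, 14)
obs 6: x=6 → posterior Gamma(21, 15)

4/3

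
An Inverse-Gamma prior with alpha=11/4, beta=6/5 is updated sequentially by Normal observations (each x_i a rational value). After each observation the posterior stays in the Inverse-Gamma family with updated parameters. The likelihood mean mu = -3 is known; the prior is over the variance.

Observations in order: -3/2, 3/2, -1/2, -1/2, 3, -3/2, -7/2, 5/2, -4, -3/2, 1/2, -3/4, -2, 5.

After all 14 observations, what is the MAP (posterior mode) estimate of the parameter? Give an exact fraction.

15337/1720

obs 1: x=-3/2 → posterior Inverse-Gamma(13/4, 93/40)
obs 2: x=3/2 → posterior Inverse-Gamma(15/4, 249/20)
obs 3: x=-1/2 → posterior Inverse-Gamma(17/4, 623/40)
obs 4: x=-1/2 → posterior Inverse-Gamma(19/4, 187/10)
obs 5: x=3 → posterior Inverse-Gamma(21/4, 367/10)
obs 6: x=-3/2 → posterior Inverse-Gamma(23/4, 1513/40)
obs 7: x=-7/2 → posterior Inverse-Gamma(25/4, 759/20)
obs 8: x=5/2 → posterior Inverse-Gamma(27/4, 2123/40)
obs 9: x=-4 → posterior Inverse-Gamma(29/4, 2143/40)
obs 10: x=-3/2 → posterior Inverse-Gamma(31/4, 547/10)
obs 11: x=1/2 → posterior Inverse-Gamma(33/4, 2433/40)
obs 12: x=-3/4 → posterior Inverse-Gamma(35/4, 10137/160)
obs 13: x=-2 → posterior Inverse-Gamma(37/4, 10217/160)
obs 14: x=5 → posterior Inverse-Gamma(39/4, 15337/160)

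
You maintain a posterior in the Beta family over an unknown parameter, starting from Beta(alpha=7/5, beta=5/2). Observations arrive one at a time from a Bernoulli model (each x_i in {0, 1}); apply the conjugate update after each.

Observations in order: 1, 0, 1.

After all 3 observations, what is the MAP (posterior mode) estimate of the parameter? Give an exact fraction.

obs 1: x=1 → posterior Beta(12/5, 5/2)
obs 2: x=0 → posterior Beta(12/5, 7/2)
obs 3: x=1 → posterior Beta(17/5, 7/2)

24/49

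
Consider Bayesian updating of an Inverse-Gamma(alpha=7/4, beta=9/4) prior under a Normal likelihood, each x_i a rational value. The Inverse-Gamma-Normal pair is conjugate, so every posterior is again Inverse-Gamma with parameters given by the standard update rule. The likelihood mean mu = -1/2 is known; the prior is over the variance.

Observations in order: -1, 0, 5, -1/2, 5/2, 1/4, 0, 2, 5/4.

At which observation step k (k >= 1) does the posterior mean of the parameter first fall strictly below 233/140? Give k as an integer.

k = 2

obs 1: x=-1 → posterior Inverse-Gamma(9/4, 19/8)
obs 2: x=0 → posterior Inverse-Gamma(11/4, 5/2)
obs 3: x=5 → posterior Inverse-Gamma(13/4, 141/8)
obs 4: x=-1/2 → posterior Inverse-Gamma(15/4, 141/8)
obs 5: x=5/2 → posterior Inverse-Gamma(17/4, 177/8)
obs 6: x=1/4 → posterior Inverse-Gamma(19/4, 717/32)
obs 7: x=0 → posterior Inverse-Gamma(21/4, 721/32)
obs 8: x=2 → posterior Inverse-Gamma(23/4, 821/32)
obs 9: x=5/4 → posterior Inverse-Gamma(25/4, 435/16)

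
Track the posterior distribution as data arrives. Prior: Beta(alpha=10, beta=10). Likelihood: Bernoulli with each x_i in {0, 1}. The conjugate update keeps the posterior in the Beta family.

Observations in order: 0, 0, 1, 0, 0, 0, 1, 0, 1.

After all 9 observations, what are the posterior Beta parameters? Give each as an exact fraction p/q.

obs 1: x=0 → posterior Beta(10, 11)
obs 2: x=0 → posterior Beta(10, 12)
obs 3: x=1 → posterior Beta(11, 12)
obs 4: x=0 → posterior Beta(11, 13)
obs 5: x=0 → posterior Beta(11, 14)
obs 6: x=0 → posterior Beta(11, 15)
obs 7: x=1 → posterior Beta(12, 15)
obs 8: x=0 → posterior Beta(12, 16)
obs 9: x=1 → posterior Beta(13, 16)

alpha=13, beta=16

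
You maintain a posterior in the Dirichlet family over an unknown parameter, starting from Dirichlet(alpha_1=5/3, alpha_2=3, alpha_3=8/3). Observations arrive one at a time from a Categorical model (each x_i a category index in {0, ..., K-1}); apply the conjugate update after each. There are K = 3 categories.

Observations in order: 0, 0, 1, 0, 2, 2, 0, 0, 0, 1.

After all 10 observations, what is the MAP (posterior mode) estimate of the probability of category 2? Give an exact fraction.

obs 1: x=0 → posterior Dirichlet(8/3, 3, 8/3)
obs 2: x=0 → posterior Dirichlet(11/3, 3, 8/3)
obs 3: x=1 → posterior Dirichlet(11/3, 4, 8/3)
obs 4: x=0 → posterior Dirichlet(14/3, 4, 8/3)
obs 5: x=2 → posterior Dirichlet(14/3, 4, 11/3)
obs 6: x=2 → posterior Dirichlet(14/3, 4, 14/3)
obs 7: x=0 → posterior Dirichlet(17/3, 4, 14/3)
obs 8: x=0 → posterior Dirichlet(20/3, 4, 14/3)
obs 9: x=0 → posterior Dirichlet(23/3, 4, 14/3)
obs 10: x=1 → posterior Dirichlet(23/3, 5, 14/3)

11/43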